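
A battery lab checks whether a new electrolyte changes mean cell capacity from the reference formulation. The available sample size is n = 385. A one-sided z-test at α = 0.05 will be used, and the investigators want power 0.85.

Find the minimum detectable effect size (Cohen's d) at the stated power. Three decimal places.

Need Φ(δ − 1.645) = 0.85, so δ = 1.645 + 1.036 = 2.681.
δ = d·√n ⇒ d = δ/√n = 2.681/√385 = 0.1367.

d ≈ 0.137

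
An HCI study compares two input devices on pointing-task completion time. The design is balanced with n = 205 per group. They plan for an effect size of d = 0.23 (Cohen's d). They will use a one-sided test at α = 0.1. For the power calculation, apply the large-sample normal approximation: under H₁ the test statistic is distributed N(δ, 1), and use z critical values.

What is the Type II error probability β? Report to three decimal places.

β ≈ 0.148

Noncentrality parameter: δ = d·√(n/2) = 0.23 × √(205/2) = 2.3286
One-sided α = 0.1 → critical value z_{0.1} = 1.282.
Power = Φ(δ − 1.282) = Φ(1.047) = 0.8525.
Type II error: β = 1 − power = 1 − 0.8525 = 0.1475.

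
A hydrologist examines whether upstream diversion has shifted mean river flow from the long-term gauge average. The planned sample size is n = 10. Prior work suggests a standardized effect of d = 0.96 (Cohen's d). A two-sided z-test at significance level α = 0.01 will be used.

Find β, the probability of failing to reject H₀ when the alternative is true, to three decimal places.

β ≈ 0.323

Noncentrality parameter: δ = d·√n = 0.96 × √10 = 3.0358
Critical value for a two-sided test at α = 0.01: z_{α/2} = 2.576.
Power = Φ(δ − 2.576) + Φ(−δ − 2.576) = Φ(0.460) + Φ(-5.612) = 0.6772 + 0.0000 = 0.6772.
Type II error: β = 1 − power = 1 − 0.6772 = 0.3228.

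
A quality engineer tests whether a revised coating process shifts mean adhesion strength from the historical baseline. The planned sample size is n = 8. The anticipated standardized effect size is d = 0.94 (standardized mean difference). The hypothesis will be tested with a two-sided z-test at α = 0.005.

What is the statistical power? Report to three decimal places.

Noncentrality parameter: δ = d·√n = 0.94 × √8 = 2.6587
Two-sided α = 0.005 → critical value z_{0.0025} = 2.807.
Power = Φ(δ − 2.807) + Φ(−δ − 2.807) = Φ(-0.148) + Φ(-5.466) = 0.4410 + 0.0000 = 0.4410.

Power ≈ 0.441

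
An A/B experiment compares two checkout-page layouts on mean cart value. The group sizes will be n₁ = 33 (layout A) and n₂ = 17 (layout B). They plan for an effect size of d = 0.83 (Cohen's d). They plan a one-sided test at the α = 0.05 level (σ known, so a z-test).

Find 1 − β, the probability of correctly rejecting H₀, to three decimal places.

Power ≈ 0.872

Noncentrality parameter: δ = d / √(1/n₁ + 1/n₂) = 0.83 / √(1/33 + 1/17) = 2.7802
Critical value for a one-sided test at α = 0.05: z_α = 1.645.
Power = Φ(δ − 1.645) = Φ(1.135) = 0.8719.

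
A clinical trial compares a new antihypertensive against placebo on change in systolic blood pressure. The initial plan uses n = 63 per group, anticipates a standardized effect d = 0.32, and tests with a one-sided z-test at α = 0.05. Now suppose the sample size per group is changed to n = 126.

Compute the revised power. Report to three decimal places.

Power ≈ 0.815

With n = 126 per group: δ = d·√(n/2) = 0.32 × √(126/2) = 2.5399. Critical value z_{0.05} = 1.645.
Revised power = Φ(δ − 1.645) = Φ(0.895) = 0.8146.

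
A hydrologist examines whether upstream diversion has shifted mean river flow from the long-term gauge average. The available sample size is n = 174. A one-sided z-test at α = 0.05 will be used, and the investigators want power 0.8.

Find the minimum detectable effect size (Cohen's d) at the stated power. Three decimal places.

d ≈ 0.188

Required noncentrality: δ = z_{0.05} + z_{0.20} = 1.645 + 0.842 = 2.486.
δ = d·√n ⇒ d = δ/√n = 2.486/√174 = 0.1885.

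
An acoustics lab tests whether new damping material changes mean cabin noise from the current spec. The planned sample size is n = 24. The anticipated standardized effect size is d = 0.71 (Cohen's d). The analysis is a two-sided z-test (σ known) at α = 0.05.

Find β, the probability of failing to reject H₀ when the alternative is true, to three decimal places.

β ≈ 0.064

Noncentrality parameter: δ = d·√n = 0.71 × √24 = 3.4783
Two-sided α = 0.05 → critical value z_{0.025} = 1.960.
Power = Φ(δ − 1.960) + Φ(−δ − 1.960) = Φ(1.518) + Φ(-5.438) = 0.9355 + 0.0000 = 0.9355.
Type II error: β = 1 − power = 1 − 0.9355 = 0.0645.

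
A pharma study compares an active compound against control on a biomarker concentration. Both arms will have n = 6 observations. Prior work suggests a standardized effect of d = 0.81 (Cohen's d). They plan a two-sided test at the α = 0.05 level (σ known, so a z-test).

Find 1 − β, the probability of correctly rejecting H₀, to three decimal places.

Noncentrality parameter: δ = d·√(n/2) = 0.81 × √(6/2) = 1.4030
Two-sided α = 0.05 → critical value z_{0.025} = 1.960.
Power = Φ(δ − 1.960) + Φ(−δ − 1.960) = Φ(-0.557) + Φ(-3.363) = 0.2888 + 0.0004 = 0.2891.

Power ≈ 0.289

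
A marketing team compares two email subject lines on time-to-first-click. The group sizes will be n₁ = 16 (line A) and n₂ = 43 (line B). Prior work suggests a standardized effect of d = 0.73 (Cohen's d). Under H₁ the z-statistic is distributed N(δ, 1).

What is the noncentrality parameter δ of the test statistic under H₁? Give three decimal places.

δ ≈ 2.493

δ = d / √(1/n₁ + 1/n₂) = 0.73 / √(1/16 + 1/43) = 2.4928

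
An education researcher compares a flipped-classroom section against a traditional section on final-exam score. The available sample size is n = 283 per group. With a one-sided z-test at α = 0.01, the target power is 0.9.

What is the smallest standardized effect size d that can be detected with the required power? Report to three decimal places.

Required noncentrality: δ = z_{0.01} + z_{0.10} = 2.326 + 1.282 = 3.608.
δ = d·√(n/2) ⇒ d = δ/√(n/2) = 3.608/√(283/2) = 0.3033.

d ≈ 0.303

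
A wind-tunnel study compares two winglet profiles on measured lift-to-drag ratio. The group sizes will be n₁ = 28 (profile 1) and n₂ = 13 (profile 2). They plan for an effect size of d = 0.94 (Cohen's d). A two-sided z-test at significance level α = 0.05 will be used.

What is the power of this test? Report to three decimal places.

Power ≈ 0.800

Noncentrality parameter: δ = d / √(1/n₁ + 1/n₂) = 0.94 / √(1/28 + 1/13) = 2.8008
Critical value for a two-sided test at α = 0.05: z_{α/2} = 1.960.
Power = Φ(δ − 1.960) + Φ(−δ − 1.960) = Φ(0.841) + Φ(-4.761) = 0.7998 + 0.0000 = 0.7998.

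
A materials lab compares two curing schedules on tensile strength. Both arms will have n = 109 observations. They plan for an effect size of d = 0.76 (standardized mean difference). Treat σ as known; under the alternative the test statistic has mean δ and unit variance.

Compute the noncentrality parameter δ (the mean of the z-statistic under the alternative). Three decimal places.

δ ≈ 5.611

δ = d·√(n/2) = 0.76 × √(109/2) = 5.6106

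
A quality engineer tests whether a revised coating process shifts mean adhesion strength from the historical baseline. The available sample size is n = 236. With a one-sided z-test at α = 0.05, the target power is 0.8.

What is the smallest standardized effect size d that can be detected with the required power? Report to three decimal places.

Need Φ(δ − 1.645) = 0.8, so δ = 1.645 + 0.842 = 2.486.
δ = d·√n ⇒ d = δ/√n = 2.486/√236 = 0.1619.

d ≈ 0.162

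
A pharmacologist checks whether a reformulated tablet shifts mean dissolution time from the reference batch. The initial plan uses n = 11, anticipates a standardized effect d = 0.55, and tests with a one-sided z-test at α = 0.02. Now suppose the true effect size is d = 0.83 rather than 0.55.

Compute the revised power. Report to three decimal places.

With d = 0.83: δ = d·√n = 0.83 × √11 = 2.7528. Critical value z_{0.02} = 2.054.
Revised power = P(Z > 2.054 − δ) = Φ(0.699) = 0.7577.

Power ≈ 0.758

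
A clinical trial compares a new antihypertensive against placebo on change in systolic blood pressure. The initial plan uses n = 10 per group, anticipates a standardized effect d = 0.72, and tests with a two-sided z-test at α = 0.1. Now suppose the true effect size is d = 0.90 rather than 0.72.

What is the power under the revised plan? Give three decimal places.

With d = 0.90: δ = d·√(n/2) = 0.90 × √(10/2) = 2.0125. Critical value z_{0.05} = 1.645.
Revised power = Φ(δ − 1.645) + Φ(−δ − 1.645) = Φ(0.368) + Φ(-3.657) = 0.6434 + 0.0001 = 0.6435.

Power ≈ 0.644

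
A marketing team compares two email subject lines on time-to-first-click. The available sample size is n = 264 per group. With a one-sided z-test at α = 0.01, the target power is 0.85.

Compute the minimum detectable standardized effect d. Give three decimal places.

Required noncentrality: δ = z_{0.01} + z_{0.15} = 2.326 + 1.036 = 3.363.
δ = d·√(n/2) ⇒ d = δ/√(n/2) = 3.363/√(264/2) = 0.2927.

d ≈ 0.293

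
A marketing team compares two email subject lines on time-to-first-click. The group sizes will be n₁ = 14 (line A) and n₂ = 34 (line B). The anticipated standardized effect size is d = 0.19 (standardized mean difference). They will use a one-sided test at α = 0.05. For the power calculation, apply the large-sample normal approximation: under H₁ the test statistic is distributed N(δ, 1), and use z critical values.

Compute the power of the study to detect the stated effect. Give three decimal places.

Noncentrality parameter: δ = d / √(1/n₁ + 1/n₂) = 0.19 / √(1/14 + 1/34) = 0.5983
Critical value for a one-sided test at α = 0.05: z_α = 1.645.
Power = P(Z > 1.645 − δ) = Φ(-1.047) = 0.1477.

Power ≈ 0.148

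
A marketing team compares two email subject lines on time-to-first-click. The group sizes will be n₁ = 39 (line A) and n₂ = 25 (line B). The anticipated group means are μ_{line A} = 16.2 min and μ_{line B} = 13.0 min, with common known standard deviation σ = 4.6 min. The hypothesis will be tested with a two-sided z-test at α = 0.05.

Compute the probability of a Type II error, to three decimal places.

β ≈ 0.225

Standardized effect: d = |μ_{line A} − μ_{line B}| / σ = |16.2 − 13.0| / 4.6 = 0.6957
Noncentrality parameter: δ = d / √(1/n₁ + 1/n₂) = 0.6957 / √(1/39 + 1/25) = 2.7152
Two-sided α = 0.05 → critical value z_{0.025} = 1.960.
Power = Φ(δ − 1.960) + Φ(−δ − 1.960) = Φ(0.755) + Φ(-4.675) = 0.7750 + 0.0000 = 0.7750.
Type II error: β = 1 − power = 1 − 0.7750 = 0.2250.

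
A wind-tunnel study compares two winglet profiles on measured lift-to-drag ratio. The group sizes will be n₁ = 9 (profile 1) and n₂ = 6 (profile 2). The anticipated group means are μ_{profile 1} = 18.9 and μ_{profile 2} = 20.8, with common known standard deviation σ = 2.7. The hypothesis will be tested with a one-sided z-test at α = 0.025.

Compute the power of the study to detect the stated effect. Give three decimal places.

Standardized effect: d = |μ_{profile 1} − μ_{profile 2}| / σ = |18.9 − 20.8| / 2.7 = 0.7037
Noncentrality parameter: δ = d / √(1/n₁ + 1/n₂) = 0.7037 / √(1/9 + 1/6) = 1.3352
Critical value for a one-sided test at α = 0.025: z_α = 1.960.
Power = P(Z > 1.960 − δ) = Φ(-0.625) = 0.2661.

Power ≈ 0.266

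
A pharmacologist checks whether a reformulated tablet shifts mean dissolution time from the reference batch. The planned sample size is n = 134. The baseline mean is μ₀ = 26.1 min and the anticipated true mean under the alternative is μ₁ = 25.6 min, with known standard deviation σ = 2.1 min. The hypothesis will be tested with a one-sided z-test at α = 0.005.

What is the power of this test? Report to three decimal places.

Standardized effect: d = |μ₁ − μ₀| / σ = |25.6 − 26.1| / 2.1 = 0.2381
Noncentrality parameter: δ = d·√n = 0.2381 × √134 = 2.7562
Critical value for a one-sided test at α = 0.005: z_α = 2.576.
Power = Φ(δ − 2.576) = Φ(0.180) = 0.5716.

Power ≈ 0.572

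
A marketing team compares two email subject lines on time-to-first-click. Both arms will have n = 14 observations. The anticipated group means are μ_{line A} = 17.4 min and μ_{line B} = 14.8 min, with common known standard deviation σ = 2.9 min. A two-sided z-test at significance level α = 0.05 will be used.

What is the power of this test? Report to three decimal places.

Standardized effect: d = |μ_{line A} − μ_{line B}| / σ = |17.4 − 14.8| / 2.9 = 0.8966
Noncentrality parameter: δ = d·√(n/2) = 0.8966 × √(14/2) = 2.3721
Critical value for a two-sided test at α = 0.05: z_{α/2} = 1.960.
Power = Φ(δ − 1.960) + Φ(−δ − 1.960) = Φ(0.412) + Φ(-4.332) = 0.6599 + 0.0000 = 0.6599.

Power ≈ 0.660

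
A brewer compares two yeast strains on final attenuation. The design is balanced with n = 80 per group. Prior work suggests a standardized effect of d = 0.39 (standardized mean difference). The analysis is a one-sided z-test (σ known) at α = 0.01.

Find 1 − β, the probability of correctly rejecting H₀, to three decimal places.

Power ≈ 0.556

Noncentrality parameter: δ = d·√(n/2) = 0.39 × √(80/2) = 2.4666
One-sided α = 0.01 → critical value z_{0.01} = 2.326.
Power = Φ(δ − 2.326) = Φ(0.140) = 0.5558.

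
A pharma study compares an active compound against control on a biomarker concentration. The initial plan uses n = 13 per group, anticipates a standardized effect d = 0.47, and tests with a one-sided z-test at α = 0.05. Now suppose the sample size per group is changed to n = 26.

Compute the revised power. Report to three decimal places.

Power ≈ 0.520

With n = 26 per group: δ = d·√(n/2) = 0.47 × √(26/2) = 1.6946. Critical value z_{0.05} = 1.645.
Revised power = Φ(δ − 1.645) = Φ(0.050) = 0.5198.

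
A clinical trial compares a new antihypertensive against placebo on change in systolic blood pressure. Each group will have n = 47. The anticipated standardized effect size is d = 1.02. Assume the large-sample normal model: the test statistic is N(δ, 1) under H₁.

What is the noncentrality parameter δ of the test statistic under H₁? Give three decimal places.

The noncentrality parameter scales effect size by the design's sample-size factor: δ = d·√(n/2) = 1.02 × √(47/2) = 4.9446

δ ≈ 4.945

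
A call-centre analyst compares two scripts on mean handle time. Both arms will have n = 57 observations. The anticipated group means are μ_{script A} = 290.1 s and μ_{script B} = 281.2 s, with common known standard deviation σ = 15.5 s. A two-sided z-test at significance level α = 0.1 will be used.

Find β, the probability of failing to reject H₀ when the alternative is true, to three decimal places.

β ≈ 0.078

Standardized effect: d = |μ_{script A} − μ_{script B}| / σ = |290.1 − 281.2| / 15.5 = 0.5742
Noncentrality parameter: λ = d·√(n/2) = 0.5742 × √(57/2) = 3.0654
Two-sided α = 0.1 → critical value z_{0.05} = 1.645.
Power = Φ(λ − 1.645) + Φ(−λ − 1.645) = Φ(1.421) + Φ(-4.710) = 0.9223 + 0.0000 = 0.9223.
Type II error: β = 1 − power = 1 − 0.9223 = 0.0777.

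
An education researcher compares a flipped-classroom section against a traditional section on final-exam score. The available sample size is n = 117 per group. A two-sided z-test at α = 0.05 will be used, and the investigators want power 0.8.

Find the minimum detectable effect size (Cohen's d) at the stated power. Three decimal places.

Required noncentrality: δ = z_{0.025} + z_{0.20} = 1.960 + 0.842 = 2.802.
(The second rejection-region term Φ(−δ − z_{α/2}) is negligible and dropped.)
δ = d·√(n/2) ⇒ d = δ/√(n/2) = 2.802/√(117/2) = 0.3663.

d ≈ 0.366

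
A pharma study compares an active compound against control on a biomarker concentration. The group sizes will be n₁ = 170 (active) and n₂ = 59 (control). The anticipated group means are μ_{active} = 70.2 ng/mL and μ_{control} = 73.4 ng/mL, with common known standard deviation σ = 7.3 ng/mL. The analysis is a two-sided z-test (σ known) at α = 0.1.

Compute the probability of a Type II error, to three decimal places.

β ≈ 0.105

Standardized effect: d = |μ_{active} − μ_{control}| / σ = |70.2 − 73.4| / 7.3 = 0.4384
Noncentrality parameter: δ = d / √(1/n₁ + 1/n₂) = 0.4384 / √(1/170 + 1/59) = 2.9011
Critical value for a two-sided test at α = 0.1: z_{α/2} = 1.645.
Power = Φ(δ − 1.645) + Φ(−δ − 1.645) = Φ(1.256) + Φ(-4.546) = 0.8955 + 0.0000 = 0.8955.
Type II error: β = 1 − power = 1 − 0.8955 = 0.1045.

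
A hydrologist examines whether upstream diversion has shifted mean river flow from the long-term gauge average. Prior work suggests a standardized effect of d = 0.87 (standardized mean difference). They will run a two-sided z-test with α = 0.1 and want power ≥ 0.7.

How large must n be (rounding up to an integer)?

n = 7

Set Φ(δ − 1.645) = 0.7; then δ − 1.645 = Φ⁻¹(0.7) = 0.524, giving δ = 2.169.
(For δ > 0 the lower-tail rejection region contributes negligibly to power, so the one-term inversion is standard.)
δ = d·√n ⇒ n = (δ/d)² = (2.169 / 0.87)² = 6.22.
Rounding up, n = 7.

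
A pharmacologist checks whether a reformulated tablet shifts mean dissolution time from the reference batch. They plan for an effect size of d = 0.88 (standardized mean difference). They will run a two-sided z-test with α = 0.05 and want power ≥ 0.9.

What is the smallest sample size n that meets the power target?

Set Φ(δ − 1.960) = 0.9; then δ − 1.960 = Φ⁻¹(0.9) = 1.282, giving δ = 3.242.
(The Φ(−δ − z_{α/2}) term is vanishingly small for δ > 0 and is dropped in the standard sample-size formula.)
δ = d·√n ⇒ n = (δ/d)² = (3.242 / 0.88)² = 13.57.
Round up to the next whole unit.

n = 14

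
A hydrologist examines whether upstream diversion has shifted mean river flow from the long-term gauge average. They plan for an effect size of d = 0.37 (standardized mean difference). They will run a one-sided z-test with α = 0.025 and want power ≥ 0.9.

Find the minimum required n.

Set Φ(δ − 1.960) = 0.9; then δ − 1.960 = Φ⁻¹(0.9) = 1.282, giving δ = 3.242.
δ = d·√n ⇒ n = (δ/d)² = (3.242 / 0.37)² = 76.75.
Rounding up, n = 77.

n = 77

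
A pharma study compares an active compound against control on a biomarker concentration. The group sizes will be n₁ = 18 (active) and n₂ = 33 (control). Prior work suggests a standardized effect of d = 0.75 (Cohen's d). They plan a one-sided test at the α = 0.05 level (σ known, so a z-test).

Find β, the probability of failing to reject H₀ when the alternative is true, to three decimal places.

Noncentrality parameter: δ = d / √(1/n₁ + 1/n₂) = 0.75 / √(1/18 + 1/33) = 2.5596
Critical value for a one-sided test at α = 0.05: z_α = 1.645.
Power = P(Z > 1.645 − δ) = Φ(0.915) = 0.8198.
Type II error: β = 1 − power = 1 − 0.8198 = 0.1802.

β ≈ 0.180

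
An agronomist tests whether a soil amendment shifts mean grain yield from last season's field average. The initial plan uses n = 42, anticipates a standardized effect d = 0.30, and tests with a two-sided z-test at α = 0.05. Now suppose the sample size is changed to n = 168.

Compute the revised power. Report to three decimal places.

With n = 168: δ = d·√n = 0.30 × √168 = 3.8884. Critical value z_{0.025} = 1.960.
Revised power = Φ(δ − 1.960) + Φ(−δ − 1.960) = Φ(1.928) + Φ(-5.848) = 0.9731 + 0.0000 = 0.9731.

Power ≈ 0.973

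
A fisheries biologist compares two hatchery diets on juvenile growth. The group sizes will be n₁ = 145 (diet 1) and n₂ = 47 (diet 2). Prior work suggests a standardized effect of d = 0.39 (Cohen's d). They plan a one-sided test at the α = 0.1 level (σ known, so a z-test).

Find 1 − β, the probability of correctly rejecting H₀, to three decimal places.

Noncentrality parameter: δ = d / √(1/n₁ + 1/n₂) = 0.39 / √(1/145 + 1/47) = 2.3235
One-sided α = 0.1 → critical value z_{0.1} = 1.282.
Power = P(Z > 1.282 − δ) = Φ(1.042) = 0.8513.

Power ≈ 0.851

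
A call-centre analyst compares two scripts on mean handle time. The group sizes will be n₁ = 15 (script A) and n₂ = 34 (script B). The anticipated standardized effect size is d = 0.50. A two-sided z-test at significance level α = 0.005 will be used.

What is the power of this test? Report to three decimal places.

Power ≈ 0.116

Noncentrality parameter: δ = d / √(1/n₁ + 1/n₂) = 0.50 / √(1/15 + 1/34) = 1.6131
Critical value for a two-sided test at α = 0.005: z_{α/2} = 2.807.
Power = Φ(δ − 2.807) + Φ(−δ − 2.807) = Φ(-1.194) + Φ(-4.420) = 0.1162 + 0.0000 = 0.1163.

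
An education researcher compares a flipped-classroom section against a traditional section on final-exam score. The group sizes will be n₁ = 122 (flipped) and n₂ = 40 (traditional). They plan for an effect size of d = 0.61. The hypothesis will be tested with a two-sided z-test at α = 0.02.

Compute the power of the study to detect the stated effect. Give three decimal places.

Power ≈ 0.847

Noncentrality parameter: δ = d / √(1/n₁ + 1/n₂) = 0.61 / √(1/122 + 1/40) = 3.3480
Two-sided α = 0.02 → critical value z_{0.01} = 2.326.
Power = Φ(δ − 2.326) + Φ(−δ − 2.326) = Φ(1.022) + Φ(-5.674) = 0.8465 + 0.0000 = 0.8465.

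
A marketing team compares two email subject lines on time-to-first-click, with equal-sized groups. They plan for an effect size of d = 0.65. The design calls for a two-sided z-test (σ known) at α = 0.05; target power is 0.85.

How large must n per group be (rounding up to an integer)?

n = 43 per group

For power 0.85 need Φ(δ − z_{0.025}) = 0.85, so δ = z_{0.025} + z_{0.15} = 1.960 + 1.036 = 2.996.
(The Φ(−δ − z_{α/2}) term is vanishingly small for δ > 0 and is dropped in the standard sample-size formula.)
δ = d·√(n/2) ⇒ n = 2(δ/d)² = 2 × (2.996 / 0.65)² = 42.50.
Rounding up, n = 43 per group.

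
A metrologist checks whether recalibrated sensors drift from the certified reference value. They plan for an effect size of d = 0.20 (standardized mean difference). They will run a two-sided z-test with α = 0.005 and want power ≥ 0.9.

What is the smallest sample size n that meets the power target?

For power 0.9 need Φ(δ − z_{0.0025}) = 0.9, so δ = z_{0.0025} + z_{0.10} = 2.807 + 1.282 = 4.089.
(The Φ(−δ − z_{α/2}) term is vanishingly small for δ > 0 and is dropped in the standard sample-size formula.)
δ = d·√n ⇒ n = (δ/d)² = (4.089 / 0.20)² = 417.91.
Round up to the next whole unit.

n = 418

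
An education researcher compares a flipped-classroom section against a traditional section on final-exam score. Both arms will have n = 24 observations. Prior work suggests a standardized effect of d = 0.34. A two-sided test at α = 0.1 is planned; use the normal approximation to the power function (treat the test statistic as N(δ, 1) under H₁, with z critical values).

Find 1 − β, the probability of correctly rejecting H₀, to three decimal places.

Power ≈ 0.323

Noncentrality parameter: δ = d·√(n/2) = 0.34 × √(24/2) = 1.1778
Two-sided α = 0.1 → critical value z_{0.05} = 1.645.
Power = Φ(δ − 1.645) + Φ(−δ − 1.645) = Φ(-0.467) + Φ(-2.823) = 0.3202 + 0.0024 = 0.3226.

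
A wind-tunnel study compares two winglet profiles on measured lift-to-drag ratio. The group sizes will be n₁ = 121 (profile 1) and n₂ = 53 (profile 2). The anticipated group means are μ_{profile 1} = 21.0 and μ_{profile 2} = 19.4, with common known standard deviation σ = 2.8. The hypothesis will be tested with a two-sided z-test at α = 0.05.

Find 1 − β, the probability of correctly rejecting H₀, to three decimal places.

Power ≈ 0.934

Standardized effect: d = |μ_{profile 1} − μ_{profile 2}| / σ = |21.0 − 19.4| / 2.8 = 0.5714
Noncentrality parameter: δ = d / √(1/n₁ + 1/n₂) = 0.5714 / √(1/121 + 1/53) = 3.4691
Two-sided α = 0.05 → critical value z_{0.025} = 1.960.
Power = Φ(δ − 1.960) + Φ(−δ − 1.960) = Φ(1.509) + Φ(-5.429) = 0.9344 + 0.0000 = 0.9344.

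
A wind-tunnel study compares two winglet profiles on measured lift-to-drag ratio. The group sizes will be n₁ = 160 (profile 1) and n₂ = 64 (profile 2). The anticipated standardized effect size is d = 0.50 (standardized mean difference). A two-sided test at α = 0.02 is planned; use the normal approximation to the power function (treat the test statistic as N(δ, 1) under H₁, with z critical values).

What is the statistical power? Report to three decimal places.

Noncentrality parameter: δ = d / √(1/n₁ + 1/n₂) = 0.50 / √(1/160 + 1/64) = 3.3806
Critical value for a two-sided test at α = 0.02: z_{α/2} = 2.326.
Power = Φ(δ − 2.326) + Φ(−δ − 2.326) = Φ(1.054) + Φ(-5.707) = 0.8541 + 0.0000 = 0.8541.

Power ≈ 0.854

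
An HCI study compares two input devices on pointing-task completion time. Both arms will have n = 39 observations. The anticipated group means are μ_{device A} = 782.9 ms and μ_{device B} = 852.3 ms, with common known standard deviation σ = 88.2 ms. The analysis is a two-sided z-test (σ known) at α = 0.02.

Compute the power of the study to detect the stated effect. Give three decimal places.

Power ≈ 0.875

Standardized effect: d = |μ_{device A} − μ_{device B}| / σ = |782.9 − 852.3| / 88.2 = 0.7868
Noncentrality parameter: δ = d·√(n/2) = 0.7868 × √(39/2) = 3.4746
Two-sided α = 0.02 → critical value z_{0.01} = 2.326.
Power = Φ(δ − 2.326) + Φ(−δ − 2.326) = Φ(1.148) + Φ(-5.801) = 0.8746 + 0.0000 = 0.8746.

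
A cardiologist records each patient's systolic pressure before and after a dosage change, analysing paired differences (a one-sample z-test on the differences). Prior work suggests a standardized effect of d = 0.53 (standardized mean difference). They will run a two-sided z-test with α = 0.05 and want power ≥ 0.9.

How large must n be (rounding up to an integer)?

For power 0.9 need Φ(δ − z_{0.025}) = 0.9, so δ = z_{0.025} + z_{0.10} = 1.960 + 1.282 = 3.242.
(The Φ(−δ − z_{α/2}) term is vanishingly small for δ > 0 and is dropped in the standard sample-size formula.)
δ = d·√n ⇒ n = (δ/d)² = (3.242 / 0.53)² = 37.41.
Round up to the next whole unit.

n = 38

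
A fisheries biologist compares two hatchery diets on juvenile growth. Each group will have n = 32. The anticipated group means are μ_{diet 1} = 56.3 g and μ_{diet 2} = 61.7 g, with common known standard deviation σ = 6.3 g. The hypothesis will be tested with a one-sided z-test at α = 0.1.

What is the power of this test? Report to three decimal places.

Power ≈ 0.984

Standardized effect: d = |μ_{diet 1} − μ_{diet 2}| / σ = |56.3 − 61.7| / 6.3 = 0.8571
Noncentrality parameter: δ = d·√(n/2) = 0.8571 × √(32/2) = 3.4286
Critical value for a one-sided test at α = 0.1: z_α = 1.282.
Power = Φ(δ − 1.282) = Φ(2.147) = 0.9841.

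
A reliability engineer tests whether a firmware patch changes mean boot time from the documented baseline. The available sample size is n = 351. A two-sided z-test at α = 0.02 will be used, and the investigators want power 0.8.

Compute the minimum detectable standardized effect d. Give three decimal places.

Required noncentrality: δ = z_{0.01} + z_{0.20} = 2.326 + 0.842 = 3.168.
(Lower-tail contribution to power is negligible for δ > 0.)
δ = d·√n ⇒ d = δ/√n = 3.168/√351 = 0.1691.

d ≈ 0.169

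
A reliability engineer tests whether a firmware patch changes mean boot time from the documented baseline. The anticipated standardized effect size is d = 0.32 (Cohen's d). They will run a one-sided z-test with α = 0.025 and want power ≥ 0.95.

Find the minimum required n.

n = 127

For power 0.95 need Φ(δ − z_{0.025}) = 0.95, so δ = z_{0.025} + z_{0.05} = 1.960 + 1.645 = 3.605.
δ = d·√n ⇒ n = (δ/d)² = (3.605 / 0.32)² = 126.90.
Round up to the next whole unit.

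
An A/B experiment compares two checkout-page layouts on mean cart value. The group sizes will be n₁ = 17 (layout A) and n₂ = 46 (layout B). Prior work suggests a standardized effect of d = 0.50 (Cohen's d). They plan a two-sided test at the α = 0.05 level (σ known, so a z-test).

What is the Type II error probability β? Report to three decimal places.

β ≈ 0.579

Noncentrality parameter: δ = d / √(1/n₁ + 1/n₂) = 0.50 / √(1/17 + 1/46) = 1.7616
Critical value for a two-sided test at α = 0.05: z_{α/2} = 1.960.
Power = Φ(δ − 1.960) + Φ(−δ − 1.960) = Φ(-0.198) + Φ(-3.722) = 0.4214 + 0.0001 = 0.4215.
Type II error: β = 1 − power = 1 − 0.4215 = 0.5785.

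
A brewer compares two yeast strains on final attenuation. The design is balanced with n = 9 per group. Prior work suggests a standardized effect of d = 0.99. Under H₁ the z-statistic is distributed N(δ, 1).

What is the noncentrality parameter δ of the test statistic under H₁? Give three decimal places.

δ ≈ 2.100

The noncentrality parameter scales effect size by the design's sample-size factor: δ = d·√(n/2) = 0.99 × √(9/2) = 2.1001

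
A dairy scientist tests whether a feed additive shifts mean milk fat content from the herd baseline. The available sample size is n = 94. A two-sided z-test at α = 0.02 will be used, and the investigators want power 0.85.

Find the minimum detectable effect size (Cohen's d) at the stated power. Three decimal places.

d ≈ 0.347

Required noncentrality: δ = z_{0.01} + z_{0.15} = 2.326 + 1.036 = 3.363.
(The second rejection-region term Φ(−δ − z_{α/2}) is negligible and dropped.)
δ = d·√n ⇒ d = δ/√n = 3.363/√94 = 0.3468.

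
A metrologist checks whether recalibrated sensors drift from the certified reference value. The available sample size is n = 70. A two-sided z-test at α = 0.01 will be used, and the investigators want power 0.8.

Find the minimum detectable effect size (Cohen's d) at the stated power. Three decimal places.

Required noncentrality: δ = z_{0.005} + z_{0.20} = 2.576 + 0.842 = 3.417.
(Lower-tail contribution to power is negligible for δ > 0.)
δ = d·√n ⇒ d = δ/√n = 3.417/√70 = 0.4085.

d ≈ 0.408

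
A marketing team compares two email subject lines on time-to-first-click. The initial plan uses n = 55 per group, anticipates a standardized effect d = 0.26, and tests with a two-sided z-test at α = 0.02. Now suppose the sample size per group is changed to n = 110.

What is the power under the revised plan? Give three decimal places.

With n = 110 per group: δ = d·√(n/2) = 0.26 × √(110/2) = 1.9282. Critical value z_{0.01} = 2.326.
Revised power = Φ(δ − 2.326) + Φ(−δ − 2.326) = Φ(-0.398) + Φ(-4.255) = 0.3453 + 0.0000 = 0.3453.

Power ≈ 0.345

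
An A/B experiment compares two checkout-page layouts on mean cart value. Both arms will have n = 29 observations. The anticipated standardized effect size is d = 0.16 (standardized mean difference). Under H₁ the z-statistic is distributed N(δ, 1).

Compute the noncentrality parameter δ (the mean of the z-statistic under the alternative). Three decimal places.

δ = d·√(n/2) = 0.16 × √(29/2) = 0.6093

δ ≈ 0.609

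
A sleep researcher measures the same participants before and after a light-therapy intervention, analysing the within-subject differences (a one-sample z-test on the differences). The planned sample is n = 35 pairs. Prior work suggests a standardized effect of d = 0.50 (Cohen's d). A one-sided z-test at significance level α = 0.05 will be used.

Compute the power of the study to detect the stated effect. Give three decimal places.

Power ≈ 0.905

Noncentrality parameter: δ = d·√n = 0.50 × √35 = 2.9580
Critical value for a one-sided test at α = 0.05: z_α = 1.645.
Power = Φ(δ − 1.645) = Φ(1.313) = 0.9054.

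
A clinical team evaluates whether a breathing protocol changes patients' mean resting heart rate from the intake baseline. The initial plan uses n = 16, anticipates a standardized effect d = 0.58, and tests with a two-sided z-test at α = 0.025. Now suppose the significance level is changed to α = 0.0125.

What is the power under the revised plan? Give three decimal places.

Power ≈ 0.429

δ = d·√n = 0.58 × √16 = 2.3200 (unchanged). New critical value: z_{0.0063} = 2.498.
Revised power = Φ(δ − 2.498) + Φ(−δ − 2.498) = Φ(-0.178) + Φ(-4.818) = 0.4295 + 0.0000 = 0.4295.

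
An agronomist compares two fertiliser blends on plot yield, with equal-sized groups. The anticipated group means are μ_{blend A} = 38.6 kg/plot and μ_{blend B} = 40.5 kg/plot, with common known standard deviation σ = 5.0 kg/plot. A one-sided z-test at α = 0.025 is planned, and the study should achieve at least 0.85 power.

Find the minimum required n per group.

Standardized effect: d = |μ_{blend A} − μ_{blend B}| / σ = |38.6 − 40.5| / 5.0 = 0.3800
For power 0.85 need Φ(δ − z_{0.025}) = 0.85, so δ = z_{0.025} + z_{0.15} = 1.960 + 1.036 = 2.996.
δ = d·√(n/2) ⇒ n = 2(δ/d)² = 2 × (2.996 / 0.3800)² = 124.35.
Rounding up, n = 125 per group.

n = 125 per group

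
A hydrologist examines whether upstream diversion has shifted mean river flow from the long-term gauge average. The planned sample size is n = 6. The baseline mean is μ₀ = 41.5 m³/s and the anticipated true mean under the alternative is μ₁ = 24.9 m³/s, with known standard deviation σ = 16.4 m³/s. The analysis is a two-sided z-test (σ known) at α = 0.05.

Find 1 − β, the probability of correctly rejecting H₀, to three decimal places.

Standardized effect: d = |μ₁ − μ₀| / σ = |24.9 − 41.5| / 16.4 = 1.0122
Noncentrality parameter: δ = d·√n = 1.0122 × √6 = 2.4794
Two-sided α = 0.05 → critical value z_{0.025} = 1.960.
Power = Φ(δ − 1.960) + Φ(−δ − 1.960) = Φ(0.519) + Φ(-4.439) = 0.6983 + 0.0000 = 0.6983.

Power ≈ 0.698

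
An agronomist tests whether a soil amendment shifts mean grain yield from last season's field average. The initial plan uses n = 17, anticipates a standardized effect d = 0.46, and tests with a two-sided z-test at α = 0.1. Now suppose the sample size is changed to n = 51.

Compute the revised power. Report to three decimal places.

Power ≈ 0.950

With n = 51: δ = d·√n = 0.46 × √51 = 3.2851. Critical value z_{0.05} = 1.645.
Revised power = Φ(δ − 1.645) + Φ(−δ − 1.645) = Φ(1.640) + Φ(-4.930) = 0.9495 + 0.0000 = 0.9495.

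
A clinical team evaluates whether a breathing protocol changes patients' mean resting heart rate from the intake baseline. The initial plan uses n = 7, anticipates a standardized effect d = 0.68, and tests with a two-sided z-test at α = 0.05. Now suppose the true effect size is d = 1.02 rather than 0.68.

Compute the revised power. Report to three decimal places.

Power ≈ 0.770

With d = 1.02: δ = d·√n = 1.02 × √7 = 2.6987. Critical value z_{0.025} = 1.960.
Revised power = Φ(δ − 1.960) + Φ(−δ − 1.960) = Φ(0.739) + Φ(-4.659) = 0.7700 + 0.0000 = 0.7700.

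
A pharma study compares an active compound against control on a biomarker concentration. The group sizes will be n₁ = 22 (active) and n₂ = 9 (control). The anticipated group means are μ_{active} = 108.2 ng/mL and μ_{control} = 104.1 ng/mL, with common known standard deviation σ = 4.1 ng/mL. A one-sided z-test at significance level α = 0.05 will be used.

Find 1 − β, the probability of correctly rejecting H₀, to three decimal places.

Standardized effect: d = |μ_{active} − μ_{control}| / σ = |108.2 − 104.1| / 4.1 = 1.0000
Noncentrality parameter: δ = d / √(1/n₁ + 1/n₂) = 1.0000 / √(1/22 + 1/9) = 2.5273
One-sided α = 0.05 → critical value z_{0.05} = 1.645.
Power = Φ(δ − 1.645) = Φ(0.882) = 0.8112.

Power ≈ 0.811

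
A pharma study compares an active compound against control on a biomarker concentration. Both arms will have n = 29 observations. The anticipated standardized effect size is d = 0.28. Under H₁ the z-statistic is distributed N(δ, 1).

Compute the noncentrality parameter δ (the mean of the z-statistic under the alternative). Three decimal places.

δ ≈ 1.066

The noncentrality parameter scales effect size by the design's sample-size factor: δ = d·√(n/2) = 0.28 × √(29/2) = 1.0662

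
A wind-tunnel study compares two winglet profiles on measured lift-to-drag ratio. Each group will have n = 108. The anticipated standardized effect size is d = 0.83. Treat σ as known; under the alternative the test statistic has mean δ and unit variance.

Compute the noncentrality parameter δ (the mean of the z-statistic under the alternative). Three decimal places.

δ = d·√(n/2) = 0.83 × √(108/2) = 6.0992

δ ≈ 6.099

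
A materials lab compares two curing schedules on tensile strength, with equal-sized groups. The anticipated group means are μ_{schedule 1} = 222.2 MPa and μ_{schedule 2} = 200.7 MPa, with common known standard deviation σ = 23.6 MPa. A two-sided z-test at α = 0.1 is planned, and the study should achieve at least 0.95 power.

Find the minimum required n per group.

n = 27 per group

Standardized effect: d = |μ_{schedule 1} − μ_{schedule 2}| / σ = |222.2 − 200.7| / 23.6 = 0.9110
Set Φ(δ − 1.645) = 0.95; then δ − 1.645 = Φ⁻¹(0.95) = 1.645, giving δ = 3.290.
(For δ > 0 the lower-tail rejection region contributes negligibly to power, so the one-term inversion is standard.)
δ = d·√(n/2) ⇒ n = 2(δ/d)² = 2 × (3.290 / 0.9110)² = 26.08.
Round up to the next whole unit.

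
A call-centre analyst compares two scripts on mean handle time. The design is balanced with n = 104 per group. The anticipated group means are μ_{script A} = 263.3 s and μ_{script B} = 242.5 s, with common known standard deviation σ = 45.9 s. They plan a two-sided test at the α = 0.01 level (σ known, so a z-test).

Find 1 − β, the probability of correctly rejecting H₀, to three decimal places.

Standardized effect: d = |μ_{script A} − μ_{script B}| / σ = |263.3 − 242.5| / 45.9 = 0.4532
Noncentrality parameter: λ = d·√(n/2) = 0.4532 × √(104/2) = 3.2678
Two-sided α = 0.01 → critical value z_{0.005} = 2.576.
Power = Φ(λ − 2.576) + Φ(−λ − 2.576) = Φ(0.692) + Φ(-5.844) = 0.7555 + 0.0000 = 0.7555.

Power ≈ 0.756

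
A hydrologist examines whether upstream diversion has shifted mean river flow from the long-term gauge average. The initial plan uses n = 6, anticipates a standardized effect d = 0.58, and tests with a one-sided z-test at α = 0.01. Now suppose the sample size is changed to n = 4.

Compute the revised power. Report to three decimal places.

With n = 4: δ = d·√n = 0.58 × √4 = 1.1600. Critical value z_{0.01} = 2.326.
Revised power = P(Z > 2.326 − δ) = Φ(-1.166) = 0.1217.

Power ≈ 0.122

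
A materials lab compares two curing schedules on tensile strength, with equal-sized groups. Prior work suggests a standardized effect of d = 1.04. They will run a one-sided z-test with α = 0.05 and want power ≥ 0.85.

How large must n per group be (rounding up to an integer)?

n = 14 per group

For power 0.85 need Φ(δ − z_{0.05}) = 0.85, so δ = z_{0.05} + z_{0.15} = 1.645 + 1.036 = 2.681.
δ = d·√(n/2) ⇒ n = 2(δ/d)² = 2 × (2.681 / 1.04)² = 13.29.
Round up to the next whole unit.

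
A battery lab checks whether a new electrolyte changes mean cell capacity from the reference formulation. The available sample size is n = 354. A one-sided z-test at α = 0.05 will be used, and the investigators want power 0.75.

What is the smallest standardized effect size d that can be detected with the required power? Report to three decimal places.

d ≈ 0.123

Required noncentrality: δ = z_{0.05} + z_{0.25} = 1.645 + 0.674 = 2.319.
δ = d·√n ⇒ d = δ/√n = 2.319/√354 = 0.1233.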